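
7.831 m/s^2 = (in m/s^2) 7.831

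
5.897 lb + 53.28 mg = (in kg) 2.675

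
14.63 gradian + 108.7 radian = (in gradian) 6935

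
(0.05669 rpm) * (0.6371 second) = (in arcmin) 13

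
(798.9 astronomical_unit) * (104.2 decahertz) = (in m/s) 1.245e+17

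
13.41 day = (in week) 1.916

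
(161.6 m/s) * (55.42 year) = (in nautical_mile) 1.525e+08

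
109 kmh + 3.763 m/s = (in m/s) 34.04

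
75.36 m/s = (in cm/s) 7536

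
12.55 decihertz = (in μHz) 1.255e+06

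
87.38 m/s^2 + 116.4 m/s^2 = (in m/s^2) 203.8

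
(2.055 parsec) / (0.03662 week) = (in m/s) 2.863e+12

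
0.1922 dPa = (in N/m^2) 0.01922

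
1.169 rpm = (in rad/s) 0.1224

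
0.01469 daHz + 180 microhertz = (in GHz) 1.471e-10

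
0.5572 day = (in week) 0.0796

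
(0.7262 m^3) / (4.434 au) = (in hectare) 1.095e-16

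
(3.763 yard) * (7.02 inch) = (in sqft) 6.604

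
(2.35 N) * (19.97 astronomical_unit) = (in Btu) 6.654e+09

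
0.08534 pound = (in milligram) 3.871e+04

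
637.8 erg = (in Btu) 6.045e-08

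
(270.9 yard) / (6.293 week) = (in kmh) 0.0002343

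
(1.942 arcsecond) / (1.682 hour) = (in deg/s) 8.909e-08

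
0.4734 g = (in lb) 0.001044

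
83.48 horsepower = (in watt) 6.225e+04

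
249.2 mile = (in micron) 4.01e+11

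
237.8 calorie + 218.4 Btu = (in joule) 2.314e+05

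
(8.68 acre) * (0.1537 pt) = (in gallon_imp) 419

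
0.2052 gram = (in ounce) 0.007238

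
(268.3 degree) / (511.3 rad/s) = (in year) 2.904e-10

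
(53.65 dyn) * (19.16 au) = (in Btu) 1.458e+06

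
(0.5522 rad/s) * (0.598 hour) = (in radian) 1189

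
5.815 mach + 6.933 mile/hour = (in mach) 5.824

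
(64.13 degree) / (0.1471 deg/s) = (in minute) 7.266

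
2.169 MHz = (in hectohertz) 2.169e+04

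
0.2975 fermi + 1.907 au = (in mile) 1.773e+08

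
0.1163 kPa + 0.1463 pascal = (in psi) 0.01689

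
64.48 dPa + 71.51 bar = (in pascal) 7.151e+06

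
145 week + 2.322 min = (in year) 2.781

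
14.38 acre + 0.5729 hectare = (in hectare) 6.392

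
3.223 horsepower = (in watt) 2403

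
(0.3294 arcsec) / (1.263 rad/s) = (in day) 1.463e-11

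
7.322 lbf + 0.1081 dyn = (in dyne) 3.257e+06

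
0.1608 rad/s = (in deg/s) 9.213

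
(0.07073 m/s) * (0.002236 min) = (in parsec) 3.075e-19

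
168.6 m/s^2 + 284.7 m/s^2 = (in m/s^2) 453.3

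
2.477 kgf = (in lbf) 5.461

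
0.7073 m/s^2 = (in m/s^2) 0.7073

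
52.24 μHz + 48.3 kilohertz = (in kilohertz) 48.3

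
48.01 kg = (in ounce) 1694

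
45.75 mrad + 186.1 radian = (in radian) 186.1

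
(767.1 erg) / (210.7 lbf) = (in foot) 2.685e-07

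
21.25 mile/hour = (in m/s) 9.5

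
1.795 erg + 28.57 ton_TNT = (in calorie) 2.857e+10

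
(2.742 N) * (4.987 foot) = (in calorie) 0.9962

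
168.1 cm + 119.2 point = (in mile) 0.001071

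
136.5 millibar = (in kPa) 13.65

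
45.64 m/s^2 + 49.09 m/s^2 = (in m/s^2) 94.73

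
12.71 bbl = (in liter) 2021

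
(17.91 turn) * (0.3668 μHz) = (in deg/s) 0.002365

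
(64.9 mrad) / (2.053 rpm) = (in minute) 0.005031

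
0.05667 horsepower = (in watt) 42.26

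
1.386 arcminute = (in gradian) 0.02567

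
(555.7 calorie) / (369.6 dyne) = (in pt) 1.783e+09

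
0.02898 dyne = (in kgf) 2.955e-08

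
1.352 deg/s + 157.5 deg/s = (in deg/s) 158.9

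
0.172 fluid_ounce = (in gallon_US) 0.001344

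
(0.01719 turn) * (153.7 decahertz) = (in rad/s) 166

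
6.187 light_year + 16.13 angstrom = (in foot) 1.92e+17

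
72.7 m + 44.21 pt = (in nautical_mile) 0.03926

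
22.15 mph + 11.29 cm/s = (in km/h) 36.05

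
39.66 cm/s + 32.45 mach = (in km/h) 3.978e+04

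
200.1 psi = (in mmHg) 1.035e+04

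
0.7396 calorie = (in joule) 3.094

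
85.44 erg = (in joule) 8.544e-06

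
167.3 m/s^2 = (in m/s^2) 167.3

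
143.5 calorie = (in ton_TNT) 1.435e-07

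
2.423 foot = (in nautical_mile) 0.0003988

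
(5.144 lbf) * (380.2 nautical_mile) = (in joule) 1.611e+07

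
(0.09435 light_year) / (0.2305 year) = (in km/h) 4.421e+08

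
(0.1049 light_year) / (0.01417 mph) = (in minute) 2.611e+15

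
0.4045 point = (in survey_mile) 8.867e-08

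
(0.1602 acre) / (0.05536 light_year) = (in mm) 1.238e-09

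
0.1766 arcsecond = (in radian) 8.562e-07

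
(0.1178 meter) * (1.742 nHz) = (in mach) 6.027e-13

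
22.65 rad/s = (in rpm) 216.3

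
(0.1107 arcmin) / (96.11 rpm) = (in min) 5.332e-08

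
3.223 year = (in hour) 2.823e+04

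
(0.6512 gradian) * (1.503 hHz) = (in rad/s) 1.537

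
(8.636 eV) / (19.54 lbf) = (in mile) 9.892e-24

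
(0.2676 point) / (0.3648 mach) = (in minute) 1.267e-08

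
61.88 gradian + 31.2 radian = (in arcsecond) 6.636e+06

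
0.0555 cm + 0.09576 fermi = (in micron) 555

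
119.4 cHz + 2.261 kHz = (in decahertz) 226.2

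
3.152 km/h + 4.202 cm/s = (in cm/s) 91.76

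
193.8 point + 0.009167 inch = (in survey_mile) 4.263e-05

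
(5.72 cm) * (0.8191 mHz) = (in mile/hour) 0.0001048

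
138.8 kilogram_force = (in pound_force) 306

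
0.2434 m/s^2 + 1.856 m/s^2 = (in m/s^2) 2.099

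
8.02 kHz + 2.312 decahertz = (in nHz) 8.043e+12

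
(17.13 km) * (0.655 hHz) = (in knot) 2.181e+06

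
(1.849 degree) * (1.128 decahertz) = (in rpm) 3.476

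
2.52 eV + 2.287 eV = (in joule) 7.702e-19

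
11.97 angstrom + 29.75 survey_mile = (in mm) 4.788e+07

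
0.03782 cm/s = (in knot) 0.0007352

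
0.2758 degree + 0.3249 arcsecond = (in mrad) 4.815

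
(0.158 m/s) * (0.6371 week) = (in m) 6.088e+04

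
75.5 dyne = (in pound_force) 0.0001697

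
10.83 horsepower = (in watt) 8076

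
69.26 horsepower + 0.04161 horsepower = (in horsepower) 69.3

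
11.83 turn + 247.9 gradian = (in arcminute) 2.689e+05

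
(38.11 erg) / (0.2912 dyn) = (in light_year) 1.383e-16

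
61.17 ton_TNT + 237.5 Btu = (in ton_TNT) 61.17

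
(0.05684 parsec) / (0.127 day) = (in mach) 4.694e+08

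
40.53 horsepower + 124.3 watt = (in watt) 3.035e+04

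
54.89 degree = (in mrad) 958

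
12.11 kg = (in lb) 26.7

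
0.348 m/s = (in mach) 0.001022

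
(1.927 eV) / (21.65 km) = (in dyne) 1.426e-18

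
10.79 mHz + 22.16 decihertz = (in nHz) 2.227e+09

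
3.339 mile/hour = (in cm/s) 149.3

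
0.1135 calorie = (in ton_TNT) 1.135e-10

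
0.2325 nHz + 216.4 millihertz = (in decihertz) 2.164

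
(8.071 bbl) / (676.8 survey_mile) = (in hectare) 1.178e-10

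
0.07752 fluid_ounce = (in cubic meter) 2.293e-06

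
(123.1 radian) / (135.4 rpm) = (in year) 2.753e-07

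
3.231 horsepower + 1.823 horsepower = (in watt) 3769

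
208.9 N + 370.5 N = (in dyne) 5.794e+07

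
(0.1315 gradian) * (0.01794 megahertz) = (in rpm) 353.9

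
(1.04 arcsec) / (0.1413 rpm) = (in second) 0.0003408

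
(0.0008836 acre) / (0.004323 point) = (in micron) 2.345e+12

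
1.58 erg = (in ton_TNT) 3.776e-17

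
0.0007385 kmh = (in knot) 0.0003988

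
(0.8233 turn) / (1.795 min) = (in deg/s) 2.752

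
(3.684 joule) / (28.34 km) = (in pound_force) 2.922e-05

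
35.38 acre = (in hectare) 14.32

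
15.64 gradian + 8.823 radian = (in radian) 9.069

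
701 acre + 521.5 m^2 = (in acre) 701.1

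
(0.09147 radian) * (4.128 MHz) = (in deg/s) 2.163e+07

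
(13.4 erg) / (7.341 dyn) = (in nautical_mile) 9.856e-06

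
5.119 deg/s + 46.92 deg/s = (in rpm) 8.673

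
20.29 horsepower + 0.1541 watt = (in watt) 1.513e+04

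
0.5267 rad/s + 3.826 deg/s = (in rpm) 5.667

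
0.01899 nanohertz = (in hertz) 1.899e-11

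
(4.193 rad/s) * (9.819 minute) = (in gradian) 1.573e+05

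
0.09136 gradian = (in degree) 0.08222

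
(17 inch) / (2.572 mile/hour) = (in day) 4.347e-06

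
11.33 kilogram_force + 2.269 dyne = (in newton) 111.1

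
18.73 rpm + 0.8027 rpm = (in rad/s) 2.045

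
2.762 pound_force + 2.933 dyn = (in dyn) 1.229e+06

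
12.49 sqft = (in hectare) 0.000116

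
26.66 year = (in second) 8.407e+08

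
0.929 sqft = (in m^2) 0.08631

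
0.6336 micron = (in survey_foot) 2.079e-06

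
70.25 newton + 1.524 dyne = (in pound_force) 15.79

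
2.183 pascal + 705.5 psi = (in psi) 705.5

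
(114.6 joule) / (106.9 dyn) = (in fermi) 1.072e+20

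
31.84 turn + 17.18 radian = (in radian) 217.2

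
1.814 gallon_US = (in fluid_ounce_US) 232.2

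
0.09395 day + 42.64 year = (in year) 42.64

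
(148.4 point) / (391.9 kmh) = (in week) 7.952e-10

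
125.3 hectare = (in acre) 309.6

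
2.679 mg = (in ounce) 9.45e-05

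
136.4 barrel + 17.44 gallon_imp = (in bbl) 136.9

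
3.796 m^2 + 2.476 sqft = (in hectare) 0.0004026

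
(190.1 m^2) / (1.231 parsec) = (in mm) 5.005e-12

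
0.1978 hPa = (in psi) 0.002869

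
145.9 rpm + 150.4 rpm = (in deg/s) 1778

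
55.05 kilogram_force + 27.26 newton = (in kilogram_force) 57.83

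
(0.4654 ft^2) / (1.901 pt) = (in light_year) 6.815e-15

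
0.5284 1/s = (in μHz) 5.284e+05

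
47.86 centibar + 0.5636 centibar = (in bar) 0.4842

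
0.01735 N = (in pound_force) 0.0039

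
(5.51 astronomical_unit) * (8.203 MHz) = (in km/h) 2.434e+19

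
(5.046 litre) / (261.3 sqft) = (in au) 1.389e-15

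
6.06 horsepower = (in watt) 4519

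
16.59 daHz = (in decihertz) 1659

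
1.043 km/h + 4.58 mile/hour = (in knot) 4.543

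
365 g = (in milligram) 3.65e+05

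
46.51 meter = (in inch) 1831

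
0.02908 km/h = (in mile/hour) 0.01807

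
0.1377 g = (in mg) 137.7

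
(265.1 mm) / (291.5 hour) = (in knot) 4.911e-07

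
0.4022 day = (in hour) 9.653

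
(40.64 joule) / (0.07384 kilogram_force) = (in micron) 5.612e+07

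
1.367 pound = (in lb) 1.367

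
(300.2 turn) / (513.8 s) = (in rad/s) 3.671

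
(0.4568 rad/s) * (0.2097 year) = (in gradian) 1.923e+08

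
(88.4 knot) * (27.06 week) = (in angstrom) 7.443e+18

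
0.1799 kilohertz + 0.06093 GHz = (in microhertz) 6.093e+13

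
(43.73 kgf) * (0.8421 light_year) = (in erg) 3.417e+25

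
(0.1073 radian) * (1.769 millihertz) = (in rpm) 0.001813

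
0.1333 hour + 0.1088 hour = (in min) 14.53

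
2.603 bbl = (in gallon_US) 109.3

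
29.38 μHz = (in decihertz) 0.0002938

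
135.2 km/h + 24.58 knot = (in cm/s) 5020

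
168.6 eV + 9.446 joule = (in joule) 9.446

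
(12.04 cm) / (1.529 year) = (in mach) 7.333e-12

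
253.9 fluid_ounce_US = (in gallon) 1.984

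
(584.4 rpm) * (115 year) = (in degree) 1.272e+13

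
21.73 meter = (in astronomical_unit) 1.453e-10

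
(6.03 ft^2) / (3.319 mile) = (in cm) 0.01049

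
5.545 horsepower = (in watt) 4135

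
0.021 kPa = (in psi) 0.003046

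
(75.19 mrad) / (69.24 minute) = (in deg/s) 0.001037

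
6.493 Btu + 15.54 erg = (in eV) 4.276e+22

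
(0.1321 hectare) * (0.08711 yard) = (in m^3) 105.2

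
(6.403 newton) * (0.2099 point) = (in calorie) 0.0001133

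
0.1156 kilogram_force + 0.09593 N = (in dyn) 1.23e+05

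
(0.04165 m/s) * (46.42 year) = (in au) 0.0004076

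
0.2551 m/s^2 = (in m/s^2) 0.2551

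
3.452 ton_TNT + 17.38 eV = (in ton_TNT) 3.452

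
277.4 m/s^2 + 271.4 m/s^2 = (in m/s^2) 548.8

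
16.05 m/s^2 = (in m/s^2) 16.05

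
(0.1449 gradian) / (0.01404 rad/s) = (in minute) 0.002702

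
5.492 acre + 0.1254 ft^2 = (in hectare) 2.223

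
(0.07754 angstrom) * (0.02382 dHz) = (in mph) 4.132e-14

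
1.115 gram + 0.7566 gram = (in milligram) 1872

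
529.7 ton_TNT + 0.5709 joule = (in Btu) 2.101e+09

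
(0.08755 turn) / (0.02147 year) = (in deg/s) 4.655e-05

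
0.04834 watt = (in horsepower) 6.483e-05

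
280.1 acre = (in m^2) 1.134e+06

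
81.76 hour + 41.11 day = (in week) 6.36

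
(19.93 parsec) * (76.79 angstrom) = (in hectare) 4.722e+05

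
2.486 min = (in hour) 0.04143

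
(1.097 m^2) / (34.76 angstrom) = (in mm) 3.156e+11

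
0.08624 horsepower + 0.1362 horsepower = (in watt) 165.9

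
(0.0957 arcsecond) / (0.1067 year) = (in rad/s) 1.379e-13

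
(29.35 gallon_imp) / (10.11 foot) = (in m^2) 0.0433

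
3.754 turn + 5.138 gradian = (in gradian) 1507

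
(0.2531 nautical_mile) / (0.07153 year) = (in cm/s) 0.02078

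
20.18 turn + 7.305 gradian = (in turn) 20.2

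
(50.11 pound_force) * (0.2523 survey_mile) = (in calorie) 2.163e+04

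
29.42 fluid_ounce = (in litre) 0.8701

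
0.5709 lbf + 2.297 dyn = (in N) 2.54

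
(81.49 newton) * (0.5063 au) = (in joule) 6.172e+12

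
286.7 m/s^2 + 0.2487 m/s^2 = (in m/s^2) 286.9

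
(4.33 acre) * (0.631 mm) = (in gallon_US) 2921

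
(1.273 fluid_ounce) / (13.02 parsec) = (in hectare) 9.371e-27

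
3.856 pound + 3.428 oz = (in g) 1846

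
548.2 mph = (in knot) 476.4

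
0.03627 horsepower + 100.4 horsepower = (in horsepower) 100.4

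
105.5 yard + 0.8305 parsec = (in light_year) 2.709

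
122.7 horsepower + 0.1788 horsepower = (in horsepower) 122.9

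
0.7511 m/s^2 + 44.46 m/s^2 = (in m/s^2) 45.21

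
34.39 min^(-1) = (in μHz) 5.732e+05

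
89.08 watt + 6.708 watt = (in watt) 95.79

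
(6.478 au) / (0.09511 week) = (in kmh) 6.065e+07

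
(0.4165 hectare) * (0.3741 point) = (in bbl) 3.457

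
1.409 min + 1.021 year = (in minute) 5.366e+05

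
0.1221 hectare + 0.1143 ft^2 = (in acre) 0.3017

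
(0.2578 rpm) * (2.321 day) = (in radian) 5414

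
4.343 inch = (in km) 0.0001103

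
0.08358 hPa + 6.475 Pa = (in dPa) 148.3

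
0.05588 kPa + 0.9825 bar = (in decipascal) 9.831e+05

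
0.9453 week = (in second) 5.717e+05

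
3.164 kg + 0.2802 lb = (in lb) 7.256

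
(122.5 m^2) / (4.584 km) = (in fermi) 2.672e+13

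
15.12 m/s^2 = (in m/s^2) 15.12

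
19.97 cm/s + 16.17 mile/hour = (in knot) 14.44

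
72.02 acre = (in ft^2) 3.137e+06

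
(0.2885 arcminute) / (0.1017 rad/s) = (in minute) 1.375e-05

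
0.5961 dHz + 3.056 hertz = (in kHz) 0.003116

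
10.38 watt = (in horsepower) 0.01392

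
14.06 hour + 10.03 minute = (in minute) 853.6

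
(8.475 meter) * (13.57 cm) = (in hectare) 0.000115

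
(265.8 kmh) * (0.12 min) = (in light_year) 5.619e-14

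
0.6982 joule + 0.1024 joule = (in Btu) 0.0007588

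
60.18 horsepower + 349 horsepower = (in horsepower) 409.2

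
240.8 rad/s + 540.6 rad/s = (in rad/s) 781.4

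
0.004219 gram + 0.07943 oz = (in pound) 0.004974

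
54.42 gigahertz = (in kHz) 5.442e+07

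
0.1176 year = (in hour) 1030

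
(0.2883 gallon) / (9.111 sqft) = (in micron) 1289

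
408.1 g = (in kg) 0.4081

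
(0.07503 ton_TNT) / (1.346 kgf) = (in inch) 9.363e+08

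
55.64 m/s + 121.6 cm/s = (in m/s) 56.86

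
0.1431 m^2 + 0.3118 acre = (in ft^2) 1.358e+04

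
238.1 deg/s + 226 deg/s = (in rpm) 77.35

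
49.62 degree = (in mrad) 866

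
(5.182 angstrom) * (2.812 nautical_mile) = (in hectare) 2.699e-10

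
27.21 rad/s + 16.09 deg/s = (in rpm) 262.5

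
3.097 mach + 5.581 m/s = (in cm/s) 1.06e+05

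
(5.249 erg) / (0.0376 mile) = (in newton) 8.674e-09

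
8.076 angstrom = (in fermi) 8.076e+05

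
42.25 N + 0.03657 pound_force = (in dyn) 4.241e+06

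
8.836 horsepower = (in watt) 6589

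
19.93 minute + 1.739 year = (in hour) 1.523e+04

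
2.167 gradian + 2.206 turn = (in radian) 13.89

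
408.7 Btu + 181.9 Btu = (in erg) 6.231e+12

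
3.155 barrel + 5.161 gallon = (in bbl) 3.278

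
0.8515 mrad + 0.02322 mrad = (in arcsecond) 180.4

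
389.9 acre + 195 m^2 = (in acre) 389.9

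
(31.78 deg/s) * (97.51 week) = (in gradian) 2.082e+09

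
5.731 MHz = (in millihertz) 5.731e+09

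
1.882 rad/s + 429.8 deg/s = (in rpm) 89.61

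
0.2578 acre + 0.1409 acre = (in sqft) 1.737e+04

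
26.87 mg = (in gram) 0.02687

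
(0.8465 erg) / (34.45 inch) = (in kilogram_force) 9.865e-09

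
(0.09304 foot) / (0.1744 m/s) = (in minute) 0.00271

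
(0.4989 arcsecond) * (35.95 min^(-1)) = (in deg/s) 8.303e-05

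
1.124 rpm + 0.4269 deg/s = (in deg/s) 7.171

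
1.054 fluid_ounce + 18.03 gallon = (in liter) 68.28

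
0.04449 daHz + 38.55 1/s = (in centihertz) 3899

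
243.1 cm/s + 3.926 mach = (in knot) 2603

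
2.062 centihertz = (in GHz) 2.062e-11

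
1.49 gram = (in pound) 0.003285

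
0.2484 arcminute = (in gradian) 0.0046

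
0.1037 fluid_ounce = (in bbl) 1.929e-05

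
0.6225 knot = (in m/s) 0.3202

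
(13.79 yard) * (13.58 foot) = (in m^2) 52.19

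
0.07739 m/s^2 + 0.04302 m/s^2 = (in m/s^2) 0.1204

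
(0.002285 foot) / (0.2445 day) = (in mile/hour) 7.375e-08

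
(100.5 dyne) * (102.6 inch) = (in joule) 0.002619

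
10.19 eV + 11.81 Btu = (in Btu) 11.81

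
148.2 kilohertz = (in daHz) 1.482e+04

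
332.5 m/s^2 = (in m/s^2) 332.5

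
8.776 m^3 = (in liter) 8776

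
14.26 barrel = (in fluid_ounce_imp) 7.979e+04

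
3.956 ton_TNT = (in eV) 1.033e+29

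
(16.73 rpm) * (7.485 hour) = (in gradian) 3.005e+06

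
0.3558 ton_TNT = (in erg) 1.489e+16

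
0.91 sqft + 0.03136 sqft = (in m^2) 0.08746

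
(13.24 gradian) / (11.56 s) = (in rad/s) 0.01799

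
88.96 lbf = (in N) 395.7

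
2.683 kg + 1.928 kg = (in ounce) 162.6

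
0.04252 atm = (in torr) 32.32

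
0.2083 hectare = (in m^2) 2083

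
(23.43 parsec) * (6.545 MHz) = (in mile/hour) 1.058e+25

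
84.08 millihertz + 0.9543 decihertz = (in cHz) 17.95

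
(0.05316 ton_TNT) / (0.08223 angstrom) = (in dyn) 2.705e+24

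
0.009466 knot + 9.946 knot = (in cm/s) 512.2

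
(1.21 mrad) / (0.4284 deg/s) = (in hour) 4.495e-05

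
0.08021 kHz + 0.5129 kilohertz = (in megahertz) 0.0005931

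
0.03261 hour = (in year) 3.723e-06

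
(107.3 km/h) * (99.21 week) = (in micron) 1.788e+15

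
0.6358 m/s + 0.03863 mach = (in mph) 30.85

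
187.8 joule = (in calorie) 44.89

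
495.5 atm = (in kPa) 5.021e+04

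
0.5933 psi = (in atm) 0.04037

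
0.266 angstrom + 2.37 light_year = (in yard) 2.452e+16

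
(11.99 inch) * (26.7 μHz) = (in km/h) 2.927e-05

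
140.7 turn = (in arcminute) 3.039e+06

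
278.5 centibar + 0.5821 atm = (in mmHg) 2531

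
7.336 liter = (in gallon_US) 1.938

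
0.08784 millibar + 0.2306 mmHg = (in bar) 0.0003953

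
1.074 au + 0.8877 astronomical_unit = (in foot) 9.628e+11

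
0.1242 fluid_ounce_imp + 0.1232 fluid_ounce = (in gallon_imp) 0.001578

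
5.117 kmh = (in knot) 2.763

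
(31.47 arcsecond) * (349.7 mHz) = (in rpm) 0.0005095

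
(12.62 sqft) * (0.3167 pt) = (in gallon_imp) 0.02881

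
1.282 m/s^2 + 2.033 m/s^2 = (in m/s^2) 3.315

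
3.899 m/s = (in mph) 8.722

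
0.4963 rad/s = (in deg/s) 28.44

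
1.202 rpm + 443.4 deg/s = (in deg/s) 450.6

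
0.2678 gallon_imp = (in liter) 1.217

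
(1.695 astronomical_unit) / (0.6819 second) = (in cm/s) 3.719e+13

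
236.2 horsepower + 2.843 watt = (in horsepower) 236.2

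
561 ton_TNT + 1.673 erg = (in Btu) 2.225e+09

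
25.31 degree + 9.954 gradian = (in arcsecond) 1.234e+05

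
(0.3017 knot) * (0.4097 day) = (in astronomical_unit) 3.673e-08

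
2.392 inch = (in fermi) 6.076e+13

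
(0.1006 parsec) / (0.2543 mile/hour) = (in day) 3.16e+11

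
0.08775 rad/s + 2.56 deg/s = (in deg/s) 7.588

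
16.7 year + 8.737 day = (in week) 872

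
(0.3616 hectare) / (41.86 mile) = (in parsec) 1.74e-18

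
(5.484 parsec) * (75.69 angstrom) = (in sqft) 1.379e+10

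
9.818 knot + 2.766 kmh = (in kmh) 20.95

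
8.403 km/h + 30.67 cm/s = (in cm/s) 264.1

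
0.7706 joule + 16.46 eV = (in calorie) 0.1842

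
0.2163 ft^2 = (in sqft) 0.2163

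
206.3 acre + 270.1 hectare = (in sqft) 3.806e+07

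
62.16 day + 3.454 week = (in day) 86.34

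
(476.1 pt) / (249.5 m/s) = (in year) 2.135e-11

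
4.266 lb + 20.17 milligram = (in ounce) 68.26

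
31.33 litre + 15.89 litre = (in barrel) 0.297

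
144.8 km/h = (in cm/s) 4022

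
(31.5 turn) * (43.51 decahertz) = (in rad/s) 8.612e+04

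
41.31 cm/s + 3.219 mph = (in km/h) 6.668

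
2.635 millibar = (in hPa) 2.635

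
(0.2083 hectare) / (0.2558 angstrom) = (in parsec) 0.002639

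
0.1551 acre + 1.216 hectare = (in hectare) 1.279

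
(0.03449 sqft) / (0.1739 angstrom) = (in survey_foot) 6.045e+08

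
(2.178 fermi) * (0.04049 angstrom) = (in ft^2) 9.492e-26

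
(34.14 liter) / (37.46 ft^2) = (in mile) 6.096e-06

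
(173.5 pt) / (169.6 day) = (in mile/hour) 9.344e-09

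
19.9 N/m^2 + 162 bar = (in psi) 2350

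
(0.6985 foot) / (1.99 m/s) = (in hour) 2.972e-05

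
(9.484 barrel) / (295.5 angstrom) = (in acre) 1.261e+04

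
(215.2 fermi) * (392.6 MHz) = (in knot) 0.0001642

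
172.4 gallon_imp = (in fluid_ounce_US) 2.65e+04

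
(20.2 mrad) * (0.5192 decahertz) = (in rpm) 1.002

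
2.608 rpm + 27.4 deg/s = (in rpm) 7.175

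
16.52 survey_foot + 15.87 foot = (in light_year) 1.044e-15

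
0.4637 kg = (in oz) 16.36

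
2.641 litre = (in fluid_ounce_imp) 92.95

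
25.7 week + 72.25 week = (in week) 97.95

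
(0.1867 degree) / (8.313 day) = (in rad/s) 4.537e-09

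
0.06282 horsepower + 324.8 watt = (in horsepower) 0.4984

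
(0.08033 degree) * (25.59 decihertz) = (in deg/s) 0.2056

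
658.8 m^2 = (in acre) 0.1628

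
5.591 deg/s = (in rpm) 0.9318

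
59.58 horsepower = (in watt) 4.443e+04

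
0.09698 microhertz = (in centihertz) 9.698e-06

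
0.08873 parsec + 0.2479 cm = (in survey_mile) 1.701e+12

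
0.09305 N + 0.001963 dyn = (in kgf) 0.009488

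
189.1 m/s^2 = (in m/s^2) 189.1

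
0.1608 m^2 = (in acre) 3.973e-05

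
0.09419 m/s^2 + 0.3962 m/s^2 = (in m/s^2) 0.4904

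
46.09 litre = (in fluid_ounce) 1558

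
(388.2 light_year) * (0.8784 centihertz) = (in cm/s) 3.226e+18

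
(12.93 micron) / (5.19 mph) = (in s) 5.573e-06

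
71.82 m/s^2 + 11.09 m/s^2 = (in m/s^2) 82.91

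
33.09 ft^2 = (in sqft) 33.09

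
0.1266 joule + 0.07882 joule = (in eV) 1.282e+18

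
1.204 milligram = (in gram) 0.001204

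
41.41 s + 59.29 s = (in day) 0.001166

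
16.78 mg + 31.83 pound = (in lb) 31.83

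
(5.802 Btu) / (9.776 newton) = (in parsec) 2.029e-14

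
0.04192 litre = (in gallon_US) 0.01107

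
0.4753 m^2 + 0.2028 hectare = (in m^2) 2028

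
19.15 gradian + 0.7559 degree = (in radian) 0.314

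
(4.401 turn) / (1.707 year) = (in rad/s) 5.137e-07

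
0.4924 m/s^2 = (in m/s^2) 0.4924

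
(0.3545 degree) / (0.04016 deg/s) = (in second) 8.827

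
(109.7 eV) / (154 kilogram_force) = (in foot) 3.818e-20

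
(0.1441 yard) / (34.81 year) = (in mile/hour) 2.685e-10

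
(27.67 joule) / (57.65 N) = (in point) 1361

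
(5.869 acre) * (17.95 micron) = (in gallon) 112.6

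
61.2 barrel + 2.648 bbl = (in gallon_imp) 2233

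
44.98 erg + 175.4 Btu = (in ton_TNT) 4.423e-05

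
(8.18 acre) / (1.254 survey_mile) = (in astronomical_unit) 1.096e-10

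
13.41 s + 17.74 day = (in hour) 425.8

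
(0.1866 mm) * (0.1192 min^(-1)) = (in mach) 1.089e-09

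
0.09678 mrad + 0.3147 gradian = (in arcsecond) 1040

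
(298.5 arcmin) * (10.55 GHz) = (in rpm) 8.748e+09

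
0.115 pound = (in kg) 0.05216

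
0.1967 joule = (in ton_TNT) 4.701e-11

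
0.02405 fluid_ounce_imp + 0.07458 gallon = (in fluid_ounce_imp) 9.96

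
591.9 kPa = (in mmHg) 4440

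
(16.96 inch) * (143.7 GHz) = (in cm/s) 6.19e+12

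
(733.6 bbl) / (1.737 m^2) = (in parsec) 2.176e-15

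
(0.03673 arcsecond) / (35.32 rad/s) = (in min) 8.403e-11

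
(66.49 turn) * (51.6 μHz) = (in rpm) 0.2059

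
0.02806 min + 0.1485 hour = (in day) 0.006207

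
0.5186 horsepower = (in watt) 386.7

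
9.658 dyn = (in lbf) 2.171e-05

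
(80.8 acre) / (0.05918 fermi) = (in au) 3.693e+10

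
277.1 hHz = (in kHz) 27.71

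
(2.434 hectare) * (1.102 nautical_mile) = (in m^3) 4.968e+07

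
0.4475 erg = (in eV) 2.793e+11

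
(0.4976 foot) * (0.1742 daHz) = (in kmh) 0.9511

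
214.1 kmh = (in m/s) 59.47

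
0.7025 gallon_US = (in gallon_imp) 0.585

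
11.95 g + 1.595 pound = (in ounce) 25.94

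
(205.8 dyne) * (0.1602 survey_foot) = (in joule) 0.0001005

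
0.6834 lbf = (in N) 3.04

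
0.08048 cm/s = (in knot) 0.001564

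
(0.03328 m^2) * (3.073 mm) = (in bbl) 0.0006433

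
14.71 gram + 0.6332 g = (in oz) 0.5412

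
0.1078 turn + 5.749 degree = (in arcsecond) 1.604e+05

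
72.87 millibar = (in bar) 0.07287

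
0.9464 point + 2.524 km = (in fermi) 2.524e+18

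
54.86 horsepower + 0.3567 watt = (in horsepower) 54.86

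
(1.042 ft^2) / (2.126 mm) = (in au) 3.044e-10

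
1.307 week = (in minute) 1.317e+04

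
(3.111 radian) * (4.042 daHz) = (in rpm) 1201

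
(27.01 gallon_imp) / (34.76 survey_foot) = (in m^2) 0.01159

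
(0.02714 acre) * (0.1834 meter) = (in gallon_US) 5321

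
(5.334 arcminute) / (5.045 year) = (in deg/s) 5.588e-10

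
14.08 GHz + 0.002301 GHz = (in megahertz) 1.408e+04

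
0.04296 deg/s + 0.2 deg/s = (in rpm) 0.04049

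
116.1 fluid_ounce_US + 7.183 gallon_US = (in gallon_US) 8.09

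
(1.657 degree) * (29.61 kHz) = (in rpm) 8177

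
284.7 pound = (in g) 1.291e+05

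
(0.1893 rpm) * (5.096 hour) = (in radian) 363.7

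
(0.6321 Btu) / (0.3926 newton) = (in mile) 1.056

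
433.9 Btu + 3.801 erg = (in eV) 2.857e+24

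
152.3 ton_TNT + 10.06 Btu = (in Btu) 6.04e+08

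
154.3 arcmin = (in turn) 0.007144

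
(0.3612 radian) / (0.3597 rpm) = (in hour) 0.002664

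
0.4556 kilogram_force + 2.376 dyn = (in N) 4.468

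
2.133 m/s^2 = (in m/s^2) 2.133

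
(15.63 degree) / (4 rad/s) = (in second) 0.0682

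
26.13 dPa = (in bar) 2.613e-05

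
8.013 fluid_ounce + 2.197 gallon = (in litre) 8.554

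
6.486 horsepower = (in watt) 4837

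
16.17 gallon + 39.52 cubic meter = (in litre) 3.958e+04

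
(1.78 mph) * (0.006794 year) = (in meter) 1.705e+05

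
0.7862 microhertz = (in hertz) 7.862e-07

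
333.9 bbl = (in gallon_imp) 1.168e+04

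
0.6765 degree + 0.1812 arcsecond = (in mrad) 11.81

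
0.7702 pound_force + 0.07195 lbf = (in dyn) 3.746e+05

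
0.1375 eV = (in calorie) 5.265e-21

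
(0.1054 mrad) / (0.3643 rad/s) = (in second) 0.0002893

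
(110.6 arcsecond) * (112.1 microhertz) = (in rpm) 5.74e-07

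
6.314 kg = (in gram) 6314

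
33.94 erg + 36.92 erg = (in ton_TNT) 1.694e-15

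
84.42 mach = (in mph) 6.43e+04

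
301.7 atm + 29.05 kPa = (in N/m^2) 3.06e+07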